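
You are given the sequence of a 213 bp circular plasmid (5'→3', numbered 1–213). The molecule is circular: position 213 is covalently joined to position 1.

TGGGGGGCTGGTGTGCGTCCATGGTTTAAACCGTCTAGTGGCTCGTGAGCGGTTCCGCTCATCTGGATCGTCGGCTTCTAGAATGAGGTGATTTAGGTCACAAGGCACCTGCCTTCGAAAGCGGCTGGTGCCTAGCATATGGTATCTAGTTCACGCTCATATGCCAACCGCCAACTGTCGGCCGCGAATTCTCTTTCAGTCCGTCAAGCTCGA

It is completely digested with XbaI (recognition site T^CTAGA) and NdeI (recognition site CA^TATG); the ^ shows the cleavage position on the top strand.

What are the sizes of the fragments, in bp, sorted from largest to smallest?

131, 60, 22 bp

The XbaI site (TCTAGA) starts at position 77.
XbaI cuts after the first base of each site, so after position 77.
NdeI sites (CATATG) start at positions 136, 158.
NdeI cuts after base 2 of each site, so after positions 137, 159.
Combined cut positions: 77, 137, 159.
Circular molecule, 3 cuts → 3 fragments:
  78–137 → 60 bp
  138–159 → 22 bp
  160–213 then 1–77 → 54 + 77 = 131 bp
Sorted largest to smallest: 131, 60, 22 bp.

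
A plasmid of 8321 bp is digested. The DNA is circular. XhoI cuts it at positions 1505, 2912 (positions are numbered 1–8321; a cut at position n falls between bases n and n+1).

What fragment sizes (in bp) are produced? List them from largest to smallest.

Circular molecule, 2 cuts → 2 fragments:
  2912 − 1505 = 1407 bp
  wrap: 8321 − 2912 + 1505 = 6914 bp
Sorted largest to smallest: 6914, 1407 bp.

6914, 1407 bp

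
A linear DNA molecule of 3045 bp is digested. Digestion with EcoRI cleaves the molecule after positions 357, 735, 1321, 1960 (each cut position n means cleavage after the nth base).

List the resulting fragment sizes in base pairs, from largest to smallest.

1085, 639, 586, 378, 357 bp

Linear molecule, 4 cuts → 5 fragments:
  357 − 0 = 357 bp
  735 − 357 = 378 bp
  1321 − 735 = 586 bp
  1960 − 1321 = 639 bp
  3045 − 1960 = 1085 bp
Sorted largest to smallest: 1085, 639, 586, 378, 357 bp.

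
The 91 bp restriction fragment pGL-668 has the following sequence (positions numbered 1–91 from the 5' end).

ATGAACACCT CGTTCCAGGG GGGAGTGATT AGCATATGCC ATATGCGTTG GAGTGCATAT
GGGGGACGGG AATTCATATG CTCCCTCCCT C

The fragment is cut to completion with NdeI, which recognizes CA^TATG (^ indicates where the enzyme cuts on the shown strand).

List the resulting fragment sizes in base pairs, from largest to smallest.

34, 19, 16, 15, 7 bp

NdeI sites (CATATG) start at positions 33, 40, 56, 75.
NdeI cuts after base 2 of each site, so after positions 34, 41, 57, 76.
Linear molecule, 4 cuts → 5 fragments:
  1–34 → 34 bp
  35–41 → 7 bp
  42–57 → 16 bp
  58–76 → 19 bp
  77–91 → 15 bp
Sorted largest to smallest: 34, 19, 16, 15, 7 bp.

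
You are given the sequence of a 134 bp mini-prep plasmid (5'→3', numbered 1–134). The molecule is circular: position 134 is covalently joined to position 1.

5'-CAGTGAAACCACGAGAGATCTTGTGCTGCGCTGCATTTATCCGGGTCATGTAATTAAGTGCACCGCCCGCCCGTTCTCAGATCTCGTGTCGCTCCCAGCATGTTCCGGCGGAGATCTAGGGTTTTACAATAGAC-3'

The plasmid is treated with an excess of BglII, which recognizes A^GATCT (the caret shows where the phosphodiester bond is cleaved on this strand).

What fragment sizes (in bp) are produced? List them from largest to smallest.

BglII sites (AGATCT) start at positions 16, 79, 112.
BglII cuts after the first base of each site, so after positions 16, 79, 112.
Circular molecule, 3 cuts → 3 fragments:
  17–79 → 63 bp
  80–112 → 33 bp
  113–134 then 1–16 → 22 + 16 = 38 bp
Sorted largest to smallest: 63, 38, 33 bp.

63, 38, 33 bp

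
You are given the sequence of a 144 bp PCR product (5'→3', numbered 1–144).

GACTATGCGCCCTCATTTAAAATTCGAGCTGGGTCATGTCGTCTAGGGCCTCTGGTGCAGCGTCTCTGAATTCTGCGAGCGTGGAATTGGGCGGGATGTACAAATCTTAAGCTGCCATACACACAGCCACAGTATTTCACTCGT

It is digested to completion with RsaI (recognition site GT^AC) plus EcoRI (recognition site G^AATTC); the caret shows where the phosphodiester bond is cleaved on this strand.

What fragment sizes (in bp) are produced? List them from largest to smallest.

68, 45, 31 bp

The RsaI site (GTAC) starts at position 98.
RsaI cuts after base 2 of each site, so after position 99.
The EcoRI site (GAATTC) starts at position 68.
EcoRI cuts after the first base of each site, so after position 68.
Combined cut positions: 68, 99.
Linear molecule, 2 cuts → 3 fragments:
  1–68 → 68 bp
  69–99 → 31 bp
  100–144 → 45 bp
Sorted largest to smallest: 68, 45, 31 bp.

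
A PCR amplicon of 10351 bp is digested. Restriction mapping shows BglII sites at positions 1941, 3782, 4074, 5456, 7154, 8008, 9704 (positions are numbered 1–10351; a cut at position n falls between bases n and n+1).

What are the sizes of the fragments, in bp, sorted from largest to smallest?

1941, 1841, 1698, 1696, 1382, 854, 647, 292 bp

Linear molecule, 7 cuts → 8 fragments:
  1941 − 0 = 1941 bp
  3782 − 1941 = 1841 bp
  4074 − 3782 = 292 bp
  5456 − 4074 = 1382 bp
  7154 − 5456 = 1698 bp
  8008 − 7154 = 854 bp
  9704 − 8008 = 1696 bp
  10351 − 9704 = 647 bp
Sorted largest to smallest: 1941, 1841, 1698, 1696, 1382, 854, 647, 292 bp.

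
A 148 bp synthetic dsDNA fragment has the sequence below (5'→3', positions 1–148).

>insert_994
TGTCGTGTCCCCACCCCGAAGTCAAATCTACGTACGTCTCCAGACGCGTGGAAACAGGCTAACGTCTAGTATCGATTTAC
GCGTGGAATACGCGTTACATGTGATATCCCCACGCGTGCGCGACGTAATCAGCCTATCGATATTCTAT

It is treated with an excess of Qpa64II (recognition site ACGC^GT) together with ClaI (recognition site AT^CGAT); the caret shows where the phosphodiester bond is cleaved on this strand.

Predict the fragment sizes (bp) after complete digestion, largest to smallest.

47, 25, 22, 22, 11, 11, 10 bp

Qpa64II sites (ACGCGT) start at positions 44, 79, 90, 112.
Qpa64II cuts after base 4 of each site, so after positions 47, 82, 93, 115.
ClaI sites (ATCGAT) start at positions 71, 136.
ClaI cuts after base 2 of each site, so after positions 72, 137.
Combined cut positions: 47, 72, 82, 93, 115, 137.
Linear molecule, 6 cuts → 7 fragments:
  1–47 → 47 bp
  48–72 → 25 bp
  73–82 → 10 bp
  83–93 → 11 bp
  94–115 → 22 bp
  116–137 → 22 bp
  138–148 → 11 bp
Sorted largest to smallest: 47, 25, 22, 22, 11, 11, 10 bp.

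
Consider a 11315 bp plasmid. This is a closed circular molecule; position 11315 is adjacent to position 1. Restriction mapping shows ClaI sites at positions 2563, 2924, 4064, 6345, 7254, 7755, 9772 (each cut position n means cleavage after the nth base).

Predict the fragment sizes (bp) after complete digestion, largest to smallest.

4106, 2281, 2017, 1140, 909, 501, 361 bp

Circular molecule, 7 cuts → 7 fragments:
  2924 − 2563 = 361 bp
  4064 − 2924 = 1140 bp
  6345 − 4064 = 2281 bp
  7254 − 6345 = 909 bp
  7755 − 7254 = 501 bp
  9772 − 7755 = 2017 bp
  wrap: 11315 − 9772 + 2563 = 4106 bp
Sorted largest to smallest: 4106, 2281, 2017, 1140, 909, 501, 361 bp.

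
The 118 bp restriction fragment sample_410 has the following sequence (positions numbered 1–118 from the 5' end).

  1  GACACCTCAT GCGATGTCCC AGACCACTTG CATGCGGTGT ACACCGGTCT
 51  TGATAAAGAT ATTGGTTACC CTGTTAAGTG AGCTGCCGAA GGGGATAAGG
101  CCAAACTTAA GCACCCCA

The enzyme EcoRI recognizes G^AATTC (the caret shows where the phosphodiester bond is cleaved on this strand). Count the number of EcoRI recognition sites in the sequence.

No occurrence of GAATTC is present in the sequence.
EcoRI does not cut: 0 sites.

0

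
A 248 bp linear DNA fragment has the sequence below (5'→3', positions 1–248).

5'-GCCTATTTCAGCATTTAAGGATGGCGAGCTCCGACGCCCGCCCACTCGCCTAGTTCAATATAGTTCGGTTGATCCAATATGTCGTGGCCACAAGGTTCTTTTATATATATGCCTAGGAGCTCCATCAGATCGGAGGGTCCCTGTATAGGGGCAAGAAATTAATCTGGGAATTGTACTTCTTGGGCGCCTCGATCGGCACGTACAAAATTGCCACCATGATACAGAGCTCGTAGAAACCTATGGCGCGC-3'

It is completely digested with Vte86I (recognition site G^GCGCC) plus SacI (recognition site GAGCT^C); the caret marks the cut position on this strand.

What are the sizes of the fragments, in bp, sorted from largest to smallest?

The Vte86I site (GGCGCC) starts at position 183.
Vte86I cuts after the first base of each site, so after position 183.
SacI sites (GAGCTC) start at positions 26, 117, 224.
SacI cuts after base 5 of each site (before the last base), so after positions 30, 121, 228.
Combined cut positions: 30, 121, 183, 228.
Linear molecule, 4 cuts → 5 fragments:
  1–30 → 30 bp
  31–121 → 91 bp
  122–183 → 62 bp
  184–228 → 45 bp
  229–248 → 20 bp
Sorted largest to smallest: 91, 62, 45, 30, 20 bp.

91, 62, 45, 30, 20 bp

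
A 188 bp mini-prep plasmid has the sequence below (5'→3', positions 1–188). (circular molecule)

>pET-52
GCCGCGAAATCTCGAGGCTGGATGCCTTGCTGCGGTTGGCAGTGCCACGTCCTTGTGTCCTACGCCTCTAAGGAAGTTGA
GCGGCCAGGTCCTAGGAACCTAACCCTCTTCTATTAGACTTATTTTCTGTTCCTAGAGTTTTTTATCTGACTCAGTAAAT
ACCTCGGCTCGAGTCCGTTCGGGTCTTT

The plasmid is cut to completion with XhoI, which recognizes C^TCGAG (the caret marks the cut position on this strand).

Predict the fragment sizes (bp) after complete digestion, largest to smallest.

XhoI sites (CTCGAG) start at positions 11, 168.
XhoI cuts after the first base of each site, so after positions 11, 168.
Circular molecule, 2 cuts → 2 fragments:
  12–168 → 157 bp
  169–188 then 1–11 → 20 + 11 = 31 bp
Sorted largest to smallest: 157, 31 bp.

157, 31 bp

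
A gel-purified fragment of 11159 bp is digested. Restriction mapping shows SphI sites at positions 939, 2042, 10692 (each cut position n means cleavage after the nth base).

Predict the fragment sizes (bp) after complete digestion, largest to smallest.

Linear molecule, 3 cuts → 4 fragments:
  939 − 0 = 939 bp
  2042 − 939 = 1103 bp
  10692 − 2042 = 8650 bp
  11159 − 10692 = 467 bp
Sorted largest to smallest: 8650, 1103, 939, 467 bp.

8650, 1103, 939, 467 bp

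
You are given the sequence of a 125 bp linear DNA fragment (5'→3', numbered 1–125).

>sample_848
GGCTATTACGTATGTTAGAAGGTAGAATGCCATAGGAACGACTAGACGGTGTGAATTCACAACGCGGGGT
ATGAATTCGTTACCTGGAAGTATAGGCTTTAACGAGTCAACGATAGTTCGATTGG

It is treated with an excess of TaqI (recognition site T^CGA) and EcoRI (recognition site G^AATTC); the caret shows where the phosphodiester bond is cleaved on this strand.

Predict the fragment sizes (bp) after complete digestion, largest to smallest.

The TaqI site (TCGA) starts at position 118.
TaqI cuts after the first base of each site, so after position 118.
EcoRI sites (GAATTC) start at positions 53, 73.
EcoRI cuts after the first base of each site, so after positions 53, 73.
Combined cut positions: 53, 73, 118.
Linear molecule, 3 cuts → 4 fragments:
  1–53 → 53 bp
  54–73 → 20 bp
  74–118 → 45 bp
  119–125 → 7 bp
Sorted largest to smallest: 53, 45, 20, 7 bp.

53, 45, 20, 7 bp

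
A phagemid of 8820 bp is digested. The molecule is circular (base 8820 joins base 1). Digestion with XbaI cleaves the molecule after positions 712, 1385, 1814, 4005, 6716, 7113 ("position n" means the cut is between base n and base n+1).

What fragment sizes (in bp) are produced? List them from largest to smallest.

2711, 2419, 2191, 673, 429, 397 bp

Circular molecule, 6 cuts → 6 fragments:
  1385 − 712 = 673 bp
  1814 − 1385 = 429 bp
  4005 − 1814 = 2191 bp
  6716 − 4005 = 2711 bp
  7113 − 6716 = 397 bp
  wrap: 8820 − 7113 + 712 = 2419 bp
Sorted largest to smallest: 2711, 2419, 2191, 673, 429, 397 bp.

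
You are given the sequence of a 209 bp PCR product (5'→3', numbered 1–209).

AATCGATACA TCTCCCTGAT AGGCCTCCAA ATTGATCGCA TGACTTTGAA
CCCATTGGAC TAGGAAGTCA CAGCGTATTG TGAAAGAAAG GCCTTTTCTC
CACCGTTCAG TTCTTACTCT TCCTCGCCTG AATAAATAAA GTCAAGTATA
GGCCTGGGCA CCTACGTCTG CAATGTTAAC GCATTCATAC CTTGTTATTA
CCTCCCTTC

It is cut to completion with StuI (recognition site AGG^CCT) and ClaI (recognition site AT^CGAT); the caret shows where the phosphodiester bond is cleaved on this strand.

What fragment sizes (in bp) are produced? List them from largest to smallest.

StuI sites (AGGCCT) start at positions 21, 89, 150.
StuI cuts after base 3 of each site, so after positions 23, 91, 152.
The ClaI site (ATCGAT) starts at position 2.
ClaI cuts after base 2 of each site, so after position 3.
Combined cut positions: 3, 23, 91, 152.
Linear molecule, 4 cuts → 5 fragments:
  1–3 → 3 bp
  4–23 → 20 bp
  24–91 → 68 bp
  92–152 → 61 bp
  153–209 → 57 bp
Sorted largest to smallest: 68, 61, 57, 20, 3 bp.

68, 61, 57, 20, 3 bp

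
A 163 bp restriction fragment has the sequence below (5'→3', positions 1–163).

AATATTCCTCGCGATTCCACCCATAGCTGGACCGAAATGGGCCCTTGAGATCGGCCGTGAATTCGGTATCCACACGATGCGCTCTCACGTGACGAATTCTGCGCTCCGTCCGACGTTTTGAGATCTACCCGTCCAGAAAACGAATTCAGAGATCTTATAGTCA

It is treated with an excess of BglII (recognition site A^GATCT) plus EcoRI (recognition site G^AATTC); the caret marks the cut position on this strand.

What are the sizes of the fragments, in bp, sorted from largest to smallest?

59, 35, 27, 21, 13, 8 bp

BglII sites (AGATCT) start at positions 121, 150.
BglII cuts after the first base of each site, so after positions 121, 150.
EcoRI sites (GAATTC) start at positions 59, 94, 142.
EcoRI cuts after the first base of each site, so after positions 59, 94, 142.
Combined cut positions: 59, 94, 121, 142, 150.
Linear molecule, 5 cuts → 6 fragments:
  1–59 → 59 bp
  60–94 → 35 bp
  95–121 → 27 bp
  122–142 → 21 bp
  143–150 → 8 bp
  151–163 → 13 bp
Sorted largest to smallest: 59, 35, 27, 21, 13, 8 bp.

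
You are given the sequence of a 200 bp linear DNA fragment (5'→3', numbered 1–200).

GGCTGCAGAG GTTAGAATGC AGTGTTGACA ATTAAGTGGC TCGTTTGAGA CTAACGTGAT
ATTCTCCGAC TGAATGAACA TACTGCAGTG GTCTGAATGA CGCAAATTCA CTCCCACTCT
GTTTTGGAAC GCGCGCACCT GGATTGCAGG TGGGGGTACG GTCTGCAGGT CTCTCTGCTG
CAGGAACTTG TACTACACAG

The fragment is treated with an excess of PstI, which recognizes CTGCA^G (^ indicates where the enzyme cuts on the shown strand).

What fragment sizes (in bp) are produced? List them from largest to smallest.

80, 80, 18, 15, 7 bp

PstI sites (CTGCAG) start at positions 3, 83, 163, 178.
PstI cuts after base 5 of each site (before the last base), so after positions 7, 87, 167, 182.
Linear molecule, 4 cuts → 5 fragments:
  1–7 → 7 bp
  8–87 → 80 bp
  88–167 → 80 bp
  168–182 → 15 bp
  183–200 → 18 bp
Sorted largest to smallest: 80, 80, 18, 15, 7 bp.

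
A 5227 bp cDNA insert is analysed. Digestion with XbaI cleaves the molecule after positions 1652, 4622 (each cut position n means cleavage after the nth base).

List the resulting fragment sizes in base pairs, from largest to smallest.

2970, 1652, 605 bp

Linear molecule, 2 cuts → 3 fragments:
  1652 − 0 = 1652 bp
  4622 − 1652 = 2970 bp
  5227 − 4622 = 605 bp
Sorted largest to smallest: 2970, 1652, 605 bp.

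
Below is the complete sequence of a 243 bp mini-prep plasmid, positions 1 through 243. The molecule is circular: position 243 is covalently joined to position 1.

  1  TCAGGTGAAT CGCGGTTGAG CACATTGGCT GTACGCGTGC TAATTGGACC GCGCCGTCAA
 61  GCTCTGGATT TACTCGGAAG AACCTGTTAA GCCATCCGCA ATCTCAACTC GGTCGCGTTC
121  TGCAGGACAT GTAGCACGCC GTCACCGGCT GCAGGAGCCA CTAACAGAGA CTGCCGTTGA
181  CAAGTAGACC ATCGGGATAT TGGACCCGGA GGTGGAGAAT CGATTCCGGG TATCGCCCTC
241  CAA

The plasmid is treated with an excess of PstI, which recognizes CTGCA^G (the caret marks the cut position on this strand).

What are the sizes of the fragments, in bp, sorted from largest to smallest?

214, 29 bp

PstI sites (CTGCAG) start at positions 120, 149.
PstI cuts after base 5 of each site (before the last base), so after positions 124, 153.
Circular molecule, 2 cuts → 2 fragments:
  125–153 → 29 bp
  154–243 then 1–124 → 90 + 124 = 214 bp
Sorted largest to smallest: 214, 29 bp.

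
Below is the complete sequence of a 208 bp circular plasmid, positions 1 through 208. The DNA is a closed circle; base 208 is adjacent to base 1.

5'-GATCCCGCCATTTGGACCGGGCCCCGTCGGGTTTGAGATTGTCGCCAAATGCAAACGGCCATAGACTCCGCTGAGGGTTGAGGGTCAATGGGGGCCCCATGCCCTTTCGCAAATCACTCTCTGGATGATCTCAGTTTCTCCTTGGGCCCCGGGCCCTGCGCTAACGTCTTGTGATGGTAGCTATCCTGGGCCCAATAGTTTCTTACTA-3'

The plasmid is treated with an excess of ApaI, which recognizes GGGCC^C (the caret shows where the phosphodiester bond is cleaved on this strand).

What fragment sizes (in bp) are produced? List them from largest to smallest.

73, 52, 39, 37, 7 bp

ApaI sites (GGGCCC) start at positions 19, 92, 144, 151, 188.
ApaI cuts after base 5 of each site (before the last base), so after positions 23, 96, 148, 155, 192.
Circular molecule, 5 cuts → 5 fragments:
  24–96 → 73 bp
  97–148 → 52 bp
  149–155 → 7 bp
  156–192 → 37 bp
  193–208 then 1–23 → 16 + 23 = 39 bp
Sorted largest to smallest: 73, 52, 39, 37, 7 bp.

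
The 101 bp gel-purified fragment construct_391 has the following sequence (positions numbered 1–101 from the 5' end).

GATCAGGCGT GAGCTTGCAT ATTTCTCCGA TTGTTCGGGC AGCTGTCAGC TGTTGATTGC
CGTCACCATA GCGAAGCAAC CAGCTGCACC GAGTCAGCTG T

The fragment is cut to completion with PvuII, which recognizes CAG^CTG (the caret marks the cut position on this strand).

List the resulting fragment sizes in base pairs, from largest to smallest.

PvuII sites (CAGCTG) start at positions 40, 47, 81, 95.
PvuII cuts after base 3 of each site, so after positions 42, 49, 83, 97.
Linear molecule, 4 cuts → 5 fragments:
  1–42 → 42 bp
  43–49 → 7 bp
  50–83 → 34 bp
  84–97 → 14 bp
  98–101 → 4 bp
Sorted largest to smallest: 42, 34, 14, 7, 4 bp.

42, 34, 14, 7, 4 bp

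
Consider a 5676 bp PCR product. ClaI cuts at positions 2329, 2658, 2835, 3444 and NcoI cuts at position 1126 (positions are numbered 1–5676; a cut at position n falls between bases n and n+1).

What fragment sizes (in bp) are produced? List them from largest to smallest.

Combined cut positions (sorted): 1126, 2329, 2658, 2835, 3444.
Linear molecule, 5 cuts → 6 fragments:
  1126 − 0 = 1126 bp
  2329 − 1126 = 1203 bp
  2658 − 2329 = 329 bp
  2835 − 2658 = 177 bp
  3444 − 2835 = 609 bp
  5676 − 3444 = 2232 bp
Sorted largest to smallest: 2232, 1203, 1126, 609, 329, 177 bp.

2232, 1203, 1126, 609, 329, 177 bp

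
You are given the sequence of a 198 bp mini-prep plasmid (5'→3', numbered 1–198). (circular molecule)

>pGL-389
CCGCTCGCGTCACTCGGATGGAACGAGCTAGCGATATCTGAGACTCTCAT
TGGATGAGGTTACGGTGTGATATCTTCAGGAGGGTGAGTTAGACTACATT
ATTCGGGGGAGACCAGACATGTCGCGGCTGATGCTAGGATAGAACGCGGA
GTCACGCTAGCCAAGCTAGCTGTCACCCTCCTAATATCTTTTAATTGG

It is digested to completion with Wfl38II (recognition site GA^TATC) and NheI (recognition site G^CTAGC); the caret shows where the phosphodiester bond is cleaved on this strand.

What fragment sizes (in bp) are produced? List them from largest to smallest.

86, 60, 36, 9, 7 bp

Wfl38II sites (GATATC) start at positions 33, 69.
Wfl38II cuts after base 2 of each site, so after positions 34, 70.
NheI sites (GCTAGC) start at positions 27, 156, 165.
NheI cuts after the first base of each site, so after positions 27, 156, 165.
Combined cut positions: 27, 34, 70, 156, 165.
Circular molecule, 5 cuts → 5 fragments:
  28–34 → 7 bp
  35–70 → 36 bp
  71–156 → 86 bp
  157–165 → 9 bp
  166–198 then 1–27 → 33 + 27 = 60 bp
Sorted largest to smallest: 86, 60, 36, 9, 7 bp.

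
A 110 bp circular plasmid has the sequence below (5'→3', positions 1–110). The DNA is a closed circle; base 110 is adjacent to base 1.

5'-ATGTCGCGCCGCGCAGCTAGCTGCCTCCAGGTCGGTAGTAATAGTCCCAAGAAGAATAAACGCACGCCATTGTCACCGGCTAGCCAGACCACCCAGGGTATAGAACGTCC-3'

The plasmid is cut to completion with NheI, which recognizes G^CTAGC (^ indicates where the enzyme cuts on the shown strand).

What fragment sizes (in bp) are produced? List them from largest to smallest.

63, 47 bp

NheI sites (GCTAGC) start at positions 16, 79.
NheI cuts after the first base of each site, so after positions 16, 79.
Circular molecule, 2 cuts → 2 fragments:
  17–79 → 63 bp
  80–110 then 1–16 → 31 + 16 = 47 bp
Sorted largest to smallest: 63, 47 bp.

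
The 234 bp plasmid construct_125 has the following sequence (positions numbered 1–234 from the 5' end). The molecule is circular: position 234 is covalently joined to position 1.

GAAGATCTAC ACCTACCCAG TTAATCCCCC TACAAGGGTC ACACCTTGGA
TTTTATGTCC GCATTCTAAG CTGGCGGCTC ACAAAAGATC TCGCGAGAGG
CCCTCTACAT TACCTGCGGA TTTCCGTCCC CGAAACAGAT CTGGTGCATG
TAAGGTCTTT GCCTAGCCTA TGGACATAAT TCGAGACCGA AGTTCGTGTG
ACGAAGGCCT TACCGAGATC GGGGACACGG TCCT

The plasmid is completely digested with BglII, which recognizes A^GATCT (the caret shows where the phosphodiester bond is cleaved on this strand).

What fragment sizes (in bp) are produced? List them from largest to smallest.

BglII sites (AGATCT) start at positions 3, 86, 137.
BglII cuts after the first base of each site, so after positions 3, 86, 137.
Circular molecule, 3 cuts → 3 fragments:
  4–86 → 83 bp
  87–137 → 51 bp
  138–234 then 1–3 → 97 + 3 = 100 bp
Sorted largest to smallest: 100, 83, 51 bp.

100, 83, 51 bp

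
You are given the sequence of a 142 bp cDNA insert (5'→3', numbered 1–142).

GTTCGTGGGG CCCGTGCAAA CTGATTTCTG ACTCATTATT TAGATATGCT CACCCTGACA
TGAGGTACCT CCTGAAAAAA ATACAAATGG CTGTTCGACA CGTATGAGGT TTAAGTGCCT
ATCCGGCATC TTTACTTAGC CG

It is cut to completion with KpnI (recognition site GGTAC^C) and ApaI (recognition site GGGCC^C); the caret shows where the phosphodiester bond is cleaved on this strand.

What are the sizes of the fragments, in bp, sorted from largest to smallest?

The KpnI site (GGTACC) starts at position 64.
KpnI cuts after base 5 of each site (before the last base), so after position 68.
The ApaI site (GGGCCC) starts at position 8.
ApaI cuts after base 5 of each site (before the last base), so after position 12.
Combined cut positions: 12, 68.
Linear molecule, 2 cuts → 3 fragments:
  1–12 → 12 bp
  13–68 → 56 bp
  69–142 → 74 bp
Sorted largest to smallest: 74, 56, 12 bp.

74, 56, 12 bp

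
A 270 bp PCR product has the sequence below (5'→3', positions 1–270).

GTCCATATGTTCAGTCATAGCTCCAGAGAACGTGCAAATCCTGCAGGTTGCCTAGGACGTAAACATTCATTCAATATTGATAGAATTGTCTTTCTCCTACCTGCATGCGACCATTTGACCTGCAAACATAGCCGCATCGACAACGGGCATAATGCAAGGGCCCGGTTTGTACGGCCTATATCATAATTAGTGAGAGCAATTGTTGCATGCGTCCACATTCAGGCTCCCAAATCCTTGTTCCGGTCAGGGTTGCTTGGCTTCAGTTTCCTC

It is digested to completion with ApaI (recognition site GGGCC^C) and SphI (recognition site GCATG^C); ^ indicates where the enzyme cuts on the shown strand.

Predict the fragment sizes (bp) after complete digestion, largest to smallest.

The ApaI site (GGGCCC) starts at position 158.
ApaI cuts after base 5 of each site (before the last base), so after position 162.
SphI sites (GCATGC) start at positions 103, 205.
SphI cuts after base 5 of each site (before the last base), so after positions 107, 209.
Combined cut positions: 107, 162, 209.
Linear molecule, 3 cuts → 4 fragments:
  1–107 → 107 bp
  108–162 → 55 bp
  163–209 → 47 bp
  210–270 → 61 bp
Sorted largest to smallest: 107, 61, 55, 47 bp.

107, 61, 55, 47 bp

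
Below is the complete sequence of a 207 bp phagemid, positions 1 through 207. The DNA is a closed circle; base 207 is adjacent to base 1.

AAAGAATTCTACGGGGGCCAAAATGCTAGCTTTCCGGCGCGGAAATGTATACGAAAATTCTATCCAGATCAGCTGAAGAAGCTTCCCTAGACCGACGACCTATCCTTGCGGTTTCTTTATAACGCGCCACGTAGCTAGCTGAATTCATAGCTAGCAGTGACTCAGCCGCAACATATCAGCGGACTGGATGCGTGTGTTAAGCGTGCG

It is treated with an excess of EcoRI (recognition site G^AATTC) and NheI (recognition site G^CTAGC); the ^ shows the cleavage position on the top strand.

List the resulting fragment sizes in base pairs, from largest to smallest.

109, 61, 21, 9, 7 bp

EcoRI sites (GAATTC) start at positions 4, 141.
EcoRI cuts after the first base of each site, so after positions 4, 141.
NheI sites (GCTAGC) start at positions 25, 134, 150.
NheI cuts after the first base of each site, so after positions 25, 134, 150.
Combined cut positions: 4, 25, 134, 141, 150.
Circular molecule, 5 cuts → 5 fragments:
  5–25 → 21 bp
  26–134 → 109 bp
  135–141 → 7 bp
  142–150 → 9 bp
  151–207 then 1–4 → 57 + 4 = 61 bp
Sorted largest to smallest: 109, 61, 21, 9, 7 bp.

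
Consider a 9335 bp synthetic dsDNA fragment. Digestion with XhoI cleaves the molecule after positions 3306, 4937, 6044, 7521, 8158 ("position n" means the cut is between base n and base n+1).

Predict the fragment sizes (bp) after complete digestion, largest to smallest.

3306, 1631, 1477, 1177, 1107, 637 bp

Linear molecule, 5 cuts → 6 fragments:
  3306 − 0 = 3306 bp
  4937 − 3306 = 1631 bp
  6044 − 4937 = 1107 bp
  7521 − 6044 = 1477 bp
  8158 − 7521 = 637 bp
  9335 − 8158 = 1177 bp
Sorted largest to smallest: 3306, 1631, 1477, 1177, 1107, 637 bp.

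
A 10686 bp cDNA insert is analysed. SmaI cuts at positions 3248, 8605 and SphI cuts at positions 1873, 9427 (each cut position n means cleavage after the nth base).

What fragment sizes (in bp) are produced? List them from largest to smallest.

Combined cut positions (sorted): 1873, 3248, 8605, 9427.
Linear molecule, 4 cuts → 5 fragments:
  1873 − 0 = 1873 bp
  3248 − 1873 = 1375 bp
  8605 − 3248 = 5357 bp
  9427 − 8605 = 822 bp
  10686 − 9427 = 1259 bp
Sorted largest to smallest: 5357, 1873, 1375, 1259, 822 bp.

5357, 1873, 1375, 1259, 822 bp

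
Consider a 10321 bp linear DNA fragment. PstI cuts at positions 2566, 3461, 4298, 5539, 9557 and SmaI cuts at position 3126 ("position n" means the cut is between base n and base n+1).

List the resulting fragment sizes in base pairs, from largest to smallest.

Combined cut positions (sorted): 2566, 3126, 3461, 4298, 5539, 9557.
Linear molecule, 6 cuts → 7 fragments:
  2566 − 0 = 2566 bp
  3126 − 2566 = 560 bp
  3461 − 3126 = 335 bp
  4298 − 3461 = 837 bp
  5539 − 4298 = 1241 bp
  9557 − 5539 = 4018 bp
  10321 − 9557 = 764 bp
Sorted largest to smallest: 4018, 2566, 1241, 837, 764, 560, 335 bp.

4018, 2566, 1241, 837, 764, 560, 335 bp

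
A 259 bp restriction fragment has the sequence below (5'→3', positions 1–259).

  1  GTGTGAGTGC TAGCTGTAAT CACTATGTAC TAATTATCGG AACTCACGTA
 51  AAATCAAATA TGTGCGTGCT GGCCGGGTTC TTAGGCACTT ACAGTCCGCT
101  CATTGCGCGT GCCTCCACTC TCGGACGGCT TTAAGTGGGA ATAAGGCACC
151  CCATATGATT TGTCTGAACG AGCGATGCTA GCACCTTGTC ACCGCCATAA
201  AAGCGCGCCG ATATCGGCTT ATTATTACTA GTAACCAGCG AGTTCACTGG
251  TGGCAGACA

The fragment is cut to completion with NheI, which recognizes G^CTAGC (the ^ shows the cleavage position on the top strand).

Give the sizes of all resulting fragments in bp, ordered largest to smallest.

168, 82, 9 bp

NheI sites (GCTAGC) start at positions 9, 177.
NheI cuts after the first base of each site, so after positions 9, 177.
Linear molecule, 2 cuts → 3 fragments:
  1–9 → 9 bp
  10–177 → 168 bp
  178–259 → 82 bp
Sorted largest to smallest: 168, 82, 9 bp.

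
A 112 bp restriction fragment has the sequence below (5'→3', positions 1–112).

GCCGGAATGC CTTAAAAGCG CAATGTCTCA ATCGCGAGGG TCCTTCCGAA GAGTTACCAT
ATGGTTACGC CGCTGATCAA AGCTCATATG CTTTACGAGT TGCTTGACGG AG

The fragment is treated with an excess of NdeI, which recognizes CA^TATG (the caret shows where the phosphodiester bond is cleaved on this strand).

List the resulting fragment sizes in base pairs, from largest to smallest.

59, 27, 26 bp

NdeI sites (CATATG) start at positions 58, 85.
NdeI cuts after base 2 of each site, so after positions 59, 86.
Linear molecule, 2 cuts → 3 fragments:
  1–59 → 59 bp
  60–86 → 27 bp
  87–112 → 26 bp
Sorted largest to smallest: 59, 27, 26 bp.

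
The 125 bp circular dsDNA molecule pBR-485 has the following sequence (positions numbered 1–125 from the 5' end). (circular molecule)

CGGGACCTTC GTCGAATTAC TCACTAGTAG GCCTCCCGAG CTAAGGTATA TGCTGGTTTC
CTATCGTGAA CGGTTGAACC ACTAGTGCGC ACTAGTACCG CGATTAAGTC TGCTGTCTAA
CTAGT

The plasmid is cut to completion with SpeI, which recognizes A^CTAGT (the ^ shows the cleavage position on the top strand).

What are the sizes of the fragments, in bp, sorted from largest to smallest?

58, 29, 28, 10 bp

SpeI sites (ACTAGT) start at positions 23, 81, 91, 120.
SpeI cuts after the first base of each site, so after positions 23, 81, 91, 120.
Circular molecule, 4 cuts → 4 fragments:
  24–81 → 58 bp
  82–91 → 10 bp
  92–120 → 29 bp
  121–125 then 1–23 → 5 + 23 = 28 bp
Sorted largest to smallest: 58, 29, 28, 10 bp.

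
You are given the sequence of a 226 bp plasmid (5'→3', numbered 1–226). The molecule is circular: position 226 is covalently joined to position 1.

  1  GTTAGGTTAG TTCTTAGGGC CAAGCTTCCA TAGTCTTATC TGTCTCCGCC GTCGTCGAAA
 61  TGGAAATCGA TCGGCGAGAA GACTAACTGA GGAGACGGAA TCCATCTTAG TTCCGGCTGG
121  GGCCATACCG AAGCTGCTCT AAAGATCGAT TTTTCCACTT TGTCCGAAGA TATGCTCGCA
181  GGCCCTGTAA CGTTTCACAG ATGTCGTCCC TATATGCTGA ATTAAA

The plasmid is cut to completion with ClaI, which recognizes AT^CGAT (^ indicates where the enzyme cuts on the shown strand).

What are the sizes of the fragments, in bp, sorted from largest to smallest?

147, 79 bp

ClaI sites (ATCGAT) start at positions 66, 145.
ClaI cuts after base 2 of each site, so after positions 67, 146.
Circular molecule, 2 cuts → 2 fragments:
  68–146 → 79 bp
  147–226 then 1–67 → 80 + 67 = 147 bp
Sorted largest to smallest: 147, 79 bp.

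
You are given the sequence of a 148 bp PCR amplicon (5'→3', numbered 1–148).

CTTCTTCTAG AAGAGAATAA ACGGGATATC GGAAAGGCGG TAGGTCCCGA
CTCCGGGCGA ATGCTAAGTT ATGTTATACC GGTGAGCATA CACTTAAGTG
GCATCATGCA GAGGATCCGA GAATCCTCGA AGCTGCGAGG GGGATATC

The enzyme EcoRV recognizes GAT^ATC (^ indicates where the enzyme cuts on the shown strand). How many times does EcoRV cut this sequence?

2

GATATC occurs starting at positions 25, 143.
EcoRV cuts at 2 sites.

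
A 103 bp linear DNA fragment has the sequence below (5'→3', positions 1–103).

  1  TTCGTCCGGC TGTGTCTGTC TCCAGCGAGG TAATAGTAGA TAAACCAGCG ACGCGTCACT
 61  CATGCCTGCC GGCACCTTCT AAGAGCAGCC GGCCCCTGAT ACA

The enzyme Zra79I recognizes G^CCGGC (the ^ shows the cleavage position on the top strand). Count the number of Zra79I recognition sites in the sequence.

2

GCCGGC occurs starting at positions 68, 88.
Zra79I cuts at 2 sites.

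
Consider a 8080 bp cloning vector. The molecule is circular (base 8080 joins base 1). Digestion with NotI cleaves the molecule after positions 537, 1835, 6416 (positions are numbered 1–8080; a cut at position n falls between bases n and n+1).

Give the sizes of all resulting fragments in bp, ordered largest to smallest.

Circular molecule, 3 cuts → 3 fragments:
  1835 − 537 = 1298 bp
  6416 − 1835 = 4581 bp
  wrap: 8080 − 6416 + 537 = 2201 bp
Sorted largest to smallest: 4581, 2201, 1298 bp.

4581, 2201, 1298 bp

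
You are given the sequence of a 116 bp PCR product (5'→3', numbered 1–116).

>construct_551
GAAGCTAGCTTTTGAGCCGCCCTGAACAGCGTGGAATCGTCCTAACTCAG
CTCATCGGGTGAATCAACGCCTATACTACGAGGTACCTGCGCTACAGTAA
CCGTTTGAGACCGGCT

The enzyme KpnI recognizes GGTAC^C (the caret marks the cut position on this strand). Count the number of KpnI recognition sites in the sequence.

1

GGTACC occurs starting at position 82.
KpnI cuts at 1 site.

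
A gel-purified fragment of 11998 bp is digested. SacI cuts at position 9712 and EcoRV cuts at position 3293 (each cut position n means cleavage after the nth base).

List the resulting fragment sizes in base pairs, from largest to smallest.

6419, 3293, 2286 bp

Combined cut positions (sorted): 3293, 9712.
Linear molecule, 2 cuts → 3 fragments:
  3293 − 0 = 3293 bp
  9712 − 3293 = 6419 bp
  11998 − 9712 = 2286 bp
Sorted largest to smallest: 6419, 3293, 2286 bp.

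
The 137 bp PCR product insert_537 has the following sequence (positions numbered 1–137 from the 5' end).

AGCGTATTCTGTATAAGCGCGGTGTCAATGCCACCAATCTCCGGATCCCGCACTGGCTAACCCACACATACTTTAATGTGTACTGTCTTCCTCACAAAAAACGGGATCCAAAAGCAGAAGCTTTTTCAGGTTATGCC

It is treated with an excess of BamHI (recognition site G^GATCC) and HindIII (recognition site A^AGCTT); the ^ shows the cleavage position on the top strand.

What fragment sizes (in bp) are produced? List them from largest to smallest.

61, 43, 19, 14 bp

BamHI sites (GGATCC) start at positions 43, 104.
BamHI cuts after the first base of each site, so after positions 43, 104.
The HindIII site (AAGCTT) starts at position 118.
HindIII cuts after the first base of each site, so after position 118.
Combined cut positions: 43, 104, 118.
Linear molecule, 3 cuts → 4 fragments:
  1–43 → 43 bp
  44–104 → 61 bp
  105–118 → 14 bp
  119–137 → 19 bp
Sorted largest to smallest: 61, 43, 19, 14 bp.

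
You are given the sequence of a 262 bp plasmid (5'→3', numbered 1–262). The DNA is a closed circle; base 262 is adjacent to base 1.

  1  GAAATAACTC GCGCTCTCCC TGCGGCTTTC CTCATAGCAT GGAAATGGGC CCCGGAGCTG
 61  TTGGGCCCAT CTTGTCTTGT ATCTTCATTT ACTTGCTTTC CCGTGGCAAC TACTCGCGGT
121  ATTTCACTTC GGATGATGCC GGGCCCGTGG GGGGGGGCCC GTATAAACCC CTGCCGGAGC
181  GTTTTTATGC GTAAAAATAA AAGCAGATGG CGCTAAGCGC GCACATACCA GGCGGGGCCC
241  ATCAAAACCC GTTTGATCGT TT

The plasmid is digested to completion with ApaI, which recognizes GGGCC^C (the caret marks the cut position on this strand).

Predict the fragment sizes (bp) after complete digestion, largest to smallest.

80, 78, 74, 16, 14 bp

ApaI sites (GGGCCC) start at positions 47, 63, 141, 155, 235.
ApaI cuts after base 5 of each site (before the last base), so after positions 51, 67, 145, 159, 239.
Circular molecule, 5 cuts → 5 fragments:
  52–67 → 16 bp
  68–145 → 78 bp
  146–159 → 14 bp
  160–239 → 80 bp
  240–262 then 1–51 → 23 + 51 = 74 bp
Sorted largest to smallest: 80, 78, 74, 16, 14 bp.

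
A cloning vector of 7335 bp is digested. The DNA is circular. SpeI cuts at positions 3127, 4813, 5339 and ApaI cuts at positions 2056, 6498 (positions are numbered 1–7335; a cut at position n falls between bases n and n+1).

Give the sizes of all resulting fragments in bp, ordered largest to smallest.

Combined cut positions (sorted): 2056, 3127, 4813, 5339, 6498.
Circular molecule, 5 cuts → 5 fragments:
  3127 − 2056 = 1071 bp
  4813 − 3127 = 1686 bp
  5339 − 4813 = 526 bp
  6498 − 5339 = 1159 bp
  wrap: 7335 − 6498 + 2056 = 2893 bp
Sorted largest to smallest: 2893, 1686, 1159, 1071, 526 bp.

2893, 1686, 1159, 1071, 526 bp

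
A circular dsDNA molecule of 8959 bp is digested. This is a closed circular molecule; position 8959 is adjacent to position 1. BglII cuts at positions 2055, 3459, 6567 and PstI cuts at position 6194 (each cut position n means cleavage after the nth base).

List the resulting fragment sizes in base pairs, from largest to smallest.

4447, 2735, 1404, 373 bp

Combined cut positions (sorted): 2055, 3459, 6194, 6567.
Circular molecule, 4 cuts → 4 fragments:
  3459 − 2055 = 1404 bp
  6194 − 3459 = 2735 bp
  6567 − 6194 = 373 bp
  wrap: 8959 − 6567 + 2055 = 4447 bp
Sorted largest to smallest: 4447, 2735, 1404, 373 bp.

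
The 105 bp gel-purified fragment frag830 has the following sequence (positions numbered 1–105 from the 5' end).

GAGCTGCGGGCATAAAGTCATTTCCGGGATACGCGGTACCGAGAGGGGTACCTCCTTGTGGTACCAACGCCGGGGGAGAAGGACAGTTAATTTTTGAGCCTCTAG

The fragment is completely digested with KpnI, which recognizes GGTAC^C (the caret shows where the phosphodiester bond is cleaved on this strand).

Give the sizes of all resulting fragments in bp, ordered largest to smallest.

41, 39, 13, 12 bp

KpnI sites (GGTACC) start at positions 35, 47, 60.
KpnI cuts after base 5 of each site (before the last base), so after positions 39, 51, 64.
Linear molecule, 3 cuts → 4 fragments:
  1–39 → 39 bp
  40–51 → 12 bp
  52–64 → 13 bp
  65–105 → 41 bp
Sorted largest to smallest: 41, 39, 13, 12 bp.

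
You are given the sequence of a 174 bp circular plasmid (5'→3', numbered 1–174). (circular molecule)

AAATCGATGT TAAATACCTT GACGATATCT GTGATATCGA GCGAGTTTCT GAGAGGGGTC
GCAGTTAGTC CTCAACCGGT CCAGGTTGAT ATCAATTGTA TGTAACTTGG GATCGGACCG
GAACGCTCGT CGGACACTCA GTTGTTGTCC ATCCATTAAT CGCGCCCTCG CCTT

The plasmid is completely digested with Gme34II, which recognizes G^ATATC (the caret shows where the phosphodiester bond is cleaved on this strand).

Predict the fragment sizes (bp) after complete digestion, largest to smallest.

Gme34II sites (GATATC) start at positions 24, 33, 88.
Gme34II cuts after the first base of each site, so after positions 24, 33, 88.
Circular molecule, 3 cuts → 3 fragments:
  25–33 → 9 bp
  34–88 → 55 bp
  89–174 then 1–24 → 86 + 24 = 110 bp
Sorted largest to smallest: 110, 55, 9 bp.

110, 55, 9 bp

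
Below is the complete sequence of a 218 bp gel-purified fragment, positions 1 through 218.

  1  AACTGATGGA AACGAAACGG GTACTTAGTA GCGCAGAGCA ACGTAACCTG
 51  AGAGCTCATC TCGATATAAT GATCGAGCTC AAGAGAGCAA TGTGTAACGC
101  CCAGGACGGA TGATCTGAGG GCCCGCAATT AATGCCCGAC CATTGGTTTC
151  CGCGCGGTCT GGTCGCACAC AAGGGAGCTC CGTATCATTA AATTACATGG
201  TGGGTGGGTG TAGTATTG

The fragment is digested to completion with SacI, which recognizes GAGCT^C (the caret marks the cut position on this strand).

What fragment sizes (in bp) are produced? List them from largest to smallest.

100, 56, 39, 23 bp

SacI sites (GAGCTC) start at positions 52, 75, 175.
SacI cuts after base 5 of each site (before the last base), so after positions 56, 79, 179.
Linear molecule, 3 cuts → 4 fragments:
  1–56 → 56 bp
  57–79 → 23 bp
  80–179 → 100 bp
  180–218 → 39 bp
Sorted largest to smallest: 100, 56, 39, 23 bp.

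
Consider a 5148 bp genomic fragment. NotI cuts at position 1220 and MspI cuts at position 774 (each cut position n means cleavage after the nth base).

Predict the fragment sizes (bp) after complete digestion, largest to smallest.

Combined cut positions (sorted): 774, 1220.
Linear molecule, 2 cuts → 3 fragments:
  774 − 0 = 774 bp
  1220 − 774 = 446 bp
  5148 − 1220 = 3928 bp
Sorted largest to smallest: 3928, 774, 446 bp.

3928, 774, 446 bp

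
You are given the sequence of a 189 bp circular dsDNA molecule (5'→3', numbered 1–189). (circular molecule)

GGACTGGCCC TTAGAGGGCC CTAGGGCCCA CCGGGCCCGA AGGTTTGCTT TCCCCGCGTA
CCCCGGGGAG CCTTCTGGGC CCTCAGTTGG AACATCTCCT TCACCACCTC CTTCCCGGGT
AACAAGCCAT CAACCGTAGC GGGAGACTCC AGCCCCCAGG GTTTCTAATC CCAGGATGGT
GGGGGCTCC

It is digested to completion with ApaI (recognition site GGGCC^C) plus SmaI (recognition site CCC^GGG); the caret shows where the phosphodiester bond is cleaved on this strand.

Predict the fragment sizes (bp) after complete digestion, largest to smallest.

ApaI sites (GGGCCC) start at positions 16, 24, 33, 77.
ApaI cuts after base 5 of each site (before the last base), so after positions 20, 28, 37, 81.
SmaI sites (CCCGGG) start at positions 62, 114.
SmaI cuts after base 3 of each site, so after positions 64, 116.
Combined cut positions: 20, 28, 37, 64, 81, 116.
Circular molecule, 6 cuts → 6 fragments:
  21–28 → 8 bp
  29–37 → 9 bp
  38–64 → 27 bp
  65–81 → 17 bp
  82–116 → 35 bp
  117–189 then 1–20 → 73 + 20 = 93 bp
Sorted largest to smallest: 93, 35, 27, 17, 9, 8 bp.

93, 35, 27, 17, 9, 8 bp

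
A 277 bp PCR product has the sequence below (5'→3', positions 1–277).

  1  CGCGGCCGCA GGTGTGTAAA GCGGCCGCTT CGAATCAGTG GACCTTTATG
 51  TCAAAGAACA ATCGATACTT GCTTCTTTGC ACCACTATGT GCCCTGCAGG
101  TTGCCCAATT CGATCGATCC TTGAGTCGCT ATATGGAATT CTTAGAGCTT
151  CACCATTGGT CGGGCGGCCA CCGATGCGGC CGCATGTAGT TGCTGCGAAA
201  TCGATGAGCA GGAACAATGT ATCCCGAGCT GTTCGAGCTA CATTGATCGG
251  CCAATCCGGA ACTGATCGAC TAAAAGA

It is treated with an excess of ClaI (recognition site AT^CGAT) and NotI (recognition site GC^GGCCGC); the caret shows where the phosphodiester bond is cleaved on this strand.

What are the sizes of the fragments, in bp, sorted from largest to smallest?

76, 63, 52, 40, 24, 19, 3 bp

ClaI sites (ATCGAT) start at positions 61, 113, 200.
ClaI cuts after base 2 of each site, so after positions 62, 114, 201.
NotI sites (GCGGCCGC) start at positions 2, 21, 176.
NotI cuts after base 2 of each site, so after positions 3, 22, 177.
Combined cut positions: 3, 22, 62, 114, 177, 201.
Linear molecule, 6 cuts → 7 fragments:
  1–3 → 3 bp
  4–22 → 19 bp
  23–62 → 40 bp
  63–114 → 52 bp
  115–177 → 63 bp
  178–201 → 24 bp
  202–277 → 76 bp
Sorted largest to smallest: 76, 63, 52, 40, 24, 19, 3 bp.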